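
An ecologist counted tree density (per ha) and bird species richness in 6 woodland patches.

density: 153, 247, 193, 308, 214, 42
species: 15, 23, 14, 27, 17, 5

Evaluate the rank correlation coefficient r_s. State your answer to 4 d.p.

Rank density: 2, 5, 3, 6, 4, 1
Rank species: 3, 5, 2, 6, 4, 1
d = rank(density) − rank(species): -1, 0, 1, 0, 0, 0; Σd² = 2
ρ = 1 − 6Σd² / [n(n²−1)] = 1 − 6×2 / (6×35) = 1 − 12/210 ≈ 0.9429

0.9429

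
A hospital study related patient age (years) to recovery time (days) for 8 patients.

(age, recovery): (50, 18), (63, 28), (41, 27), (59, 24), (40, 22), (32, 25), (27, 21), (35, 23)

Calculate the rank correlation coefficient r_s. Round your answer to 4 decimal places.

Rank age: 6, 8, 5, 7, 4, 2, 1, 3
Rank recovery: 1, 8, 7, 5, 3, 6, 2, 4
d = rank(age) − rank(recovery): 5, 0, -2, 2, 1, -4, -1, -1; Σd² = 52
ρ = 1 − 6Σd² / [n(n²−1)] = 1 − 6×52 / (8×63) = 1 − 312/504 ≈ 0.3810

0.3810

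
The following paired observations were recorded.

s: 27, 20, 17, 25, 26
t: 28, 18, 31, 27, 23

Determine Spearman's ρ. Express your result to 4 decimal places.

-0.1000

Rank s: 5, 2, 1, 3, 4
Rank t: 4, 1, 5, 3, 2
d = rank(s) − rank(t): 1, 1, -4, 0, 2; Σd² = 22
ρ = 1 − 6Σd² / [n(n²−1)] = 1 − 6×22 / (5×24) = 1 − 132/120 ≈ -0.1000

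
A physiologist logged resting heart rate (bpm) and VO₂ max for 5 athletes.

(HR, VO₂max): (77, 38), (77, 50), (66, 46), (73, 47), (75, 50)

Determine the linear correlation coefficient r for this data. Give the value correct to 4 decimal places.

n = 5, Σx = 368, Σy = 231, Σx² = 27168, Σy² = 10769, Σxy = 16993
nΣxy − ΣxΣy = 84965 − 85008 = -43
nΣx² − (Σx)² = 135840 − 135424 = 416; nΣy² − (Σy)² = 53845 − 53361 = 484
r = -43 / √(416 × 484) = -43 / 448.7137 ≈ -0.0958

-0.0958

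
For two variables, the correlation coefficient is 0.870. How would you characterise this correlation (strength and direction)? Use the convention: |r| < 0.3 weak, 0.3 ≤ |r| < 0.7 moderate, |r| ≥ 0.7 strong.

strong positive

r = 0.870 > 0 so the relationship is positive.
|r| = 0.870, which falls in the strong range.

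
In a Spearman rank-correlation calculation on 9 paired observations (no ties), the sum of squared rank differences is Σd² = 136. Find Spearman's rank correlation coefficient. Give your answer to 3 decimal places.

-0.133

ρ = 1 − 6Σd² / [n(n²−1)] = 1 − 6×136 / (9×80)
  = 1 − 816/720 = 1 − 1.1333 ≈ -0.133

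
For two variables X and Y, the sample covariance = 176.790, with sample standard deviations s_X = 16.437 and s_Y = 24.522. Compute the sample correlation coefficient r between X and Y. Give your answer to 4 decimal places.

r = Cov(X,Y) / (s_X · s_Y) = 176.790 / (16.437 × 24.522)
  = 176.790 / 403.0681 ≈ 0.4386

0.4386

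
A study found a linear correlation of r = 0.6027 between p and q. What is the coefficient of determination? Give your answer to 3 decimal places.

0.363

r² = (0.6027)² = 0.363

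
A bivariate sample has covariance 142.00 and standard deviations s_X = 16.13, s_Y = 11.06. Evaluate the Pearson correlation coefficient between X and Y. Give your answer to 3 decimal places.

r = Cov(X,Y) / (s_X · s_Y) = 142.00 / (16.13 × 11.06)
  = 142.00 / 178.3978 ≈ 0.796

0.796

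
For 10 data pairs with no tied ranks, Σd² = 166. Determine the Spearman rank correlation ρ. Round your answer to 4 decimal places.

-0.0061

ρ = 1 − 6Σd² / [n(n²−1)] = 1 − 6×166 / (10×99)
  = 1 − 996/990 = 1 − 1.00606 ≈ -0.0061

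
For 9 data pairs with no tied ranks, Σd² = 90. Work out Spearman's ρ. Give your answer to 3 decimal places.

0.250

ρ = 1 − 6Σd² / [n(n²−1)] = 1 − 6×90 / (9×80)
  = 1 − 540/720 = 1 − 0.7500 ≈ 0.250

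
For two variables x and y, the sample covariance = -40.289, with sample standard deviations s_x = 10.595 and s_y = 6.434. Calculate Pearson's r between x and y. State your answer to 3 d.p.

r = Cov(x,y) / (s_x · s_y) = -40.289 / (10.595 × 6.434)
  = -40.289 / 68.1682 ≈ -0.591

-0.591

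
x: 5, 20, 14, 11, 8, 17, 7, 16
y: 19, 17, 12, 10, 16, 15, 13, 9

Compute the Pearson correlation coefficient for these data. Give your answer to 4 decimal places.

n = 8, Σx = 98, Σy = 111, Σx² = 1400, Σy² = 1625, Σxy = 1331
nΣxy − ΣxΣy = 10648 − 10878 = -230
nΣx² − (Σx)² = 11200 − 9604 = 1596; nΣy² − (Σy)² = 13000 − 12321 = 679
r = -230 / √(1596 × 679) = -230 / 1041.0014 ≈ -0.2209

-0.2209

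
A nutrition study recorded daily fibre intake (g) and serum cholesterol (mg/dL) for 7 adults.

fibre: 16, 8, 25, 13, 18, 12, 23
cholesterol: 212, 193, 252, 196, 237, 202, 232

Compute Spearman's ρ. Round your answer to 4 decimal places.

Rank fibre: 4, 1, 7, 3, 5, 2, 6
Rank cholesterol: 4, 1, 7, 2, 6, 3, 5
d = rank(fibre) − rank(cholesterol): 0, 0, 0, 1, -1, -1, 1; Σd² = 4
ρ = 1 − 6Σd² / [n(n²−1)] = 1 − 6×4 / (7×48) = 1 − 24/336 ≈ 0.9286

0.9286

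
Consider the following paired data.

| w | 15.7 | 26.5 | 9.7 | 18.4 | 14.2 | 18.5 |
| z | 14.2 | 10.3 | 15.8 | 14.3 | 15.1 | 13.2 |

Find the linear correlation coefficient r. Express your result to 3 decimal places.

-0.963

n = 6, Σw = 103, Σz = 82.9, Σw² = 1925.28, Σz² = 1164.11, Σwz = 1370.89
nΣwz − ΣwΣz = 8225.34 − 8538.7 = -313.36
nΣw² − (Σw)² = 11551.68 − 10609 = 942.68; nΣz² − (Σz)² = 6984.66 − 6872.41 = 112.25
r = -313.36 / √(942.68 × 112.25) = -313.36 / 325.2935 ≈ -0.963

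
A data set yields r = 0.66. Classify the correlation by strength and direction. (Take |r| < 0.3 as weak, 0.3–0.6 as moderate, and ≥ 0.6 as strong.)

strong positive

r = 0.66 > 0 so the relationship is positive.
|r| = 0.66, which falls in the strong range.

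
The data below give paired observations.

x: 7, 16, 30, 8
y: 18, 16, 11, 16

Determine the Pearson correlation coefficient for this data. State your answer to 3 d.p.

n = 4, Σx = 61, Σy = 61, Σx² = 1269, Σy² = 957, Σxy = 840
nΣxy − ΣxΣy = 3360 − 3721 = -361
nΣx² − (Σx)² = 5076 − 3721 = 1355; nΣy² − (Σy)² = 3828 − 3721 = 107
r = -361 / √(1355 × 107) = -361 / 380.7690 ≈ -0.948

-0.948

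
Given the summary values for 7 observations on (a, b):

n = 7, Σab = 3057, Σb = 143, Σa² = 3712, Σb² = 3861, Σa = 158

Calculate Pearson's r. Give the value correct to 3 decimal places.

r = (nΣab − ΣaΣb) / √[(nΣa² − (Σa)²)(nΣb² − (Σb)²)]
Numerator: 7×3057 − 158×143 = -1195
Denominator: √[(25984 − 24964)(27027 − 20449)] = √[1020 × 6578] = 2590.2818
r = -1195 / 2590.2818 ≈ -0.461

-0.461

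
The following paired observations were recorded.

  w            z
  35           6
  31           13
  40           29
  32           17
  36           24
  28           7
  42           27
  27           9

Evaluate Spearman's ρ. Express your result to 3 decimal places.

0.714

Rank w: 5, 3, 7, 4, 6, 2, 8, 1
Rank z: 1, 4, 8, 5, 6, 2, 7, 3
d = rank(w) − rank(z): 4, -1, -1, -1, 0, 0, 1, -2; Σd² = 24
ρ = 1 − 6Σd² / [n(n²−1)] = 1 − 6×24 / (8×63) = 1 − 144/504 ≈ 0.714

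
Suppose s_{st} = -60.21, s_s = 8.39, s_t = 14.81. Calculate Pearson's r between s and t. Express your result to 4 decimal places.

-0.4846

r = Cov(s,t) / (s_s · s_t) = -60.21 / (8.39 × 14.81)
  = -60.21 / 124.2559 ≈ -0.4846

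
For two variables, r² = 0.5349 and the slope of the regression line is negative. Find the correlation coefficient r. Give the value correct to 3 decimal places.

-0.731

|r| = √0.5349 = 0.731
The association is negative, so r = −0.731.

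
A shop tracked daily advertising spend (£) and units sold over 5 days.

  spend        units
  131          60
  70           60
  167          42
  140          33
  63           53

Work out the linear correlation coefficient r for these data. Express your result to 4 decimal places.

n = 5, Σx = 571, Σy = 248, Σx² = 73519, Σy² = 12862, Σxy = 27033
nΣxy − ΣxΣy = 135165 − 141608 = -6443
nΣx² − (Σx)² = 367595 − 326041 = 41554; nΣy² − (Σy)² = 64310 − 61504 = 2806
r = -6443 / √(41554 × 2806) = -6443 / 10798.1723 ≈ -0.5967

-0.5967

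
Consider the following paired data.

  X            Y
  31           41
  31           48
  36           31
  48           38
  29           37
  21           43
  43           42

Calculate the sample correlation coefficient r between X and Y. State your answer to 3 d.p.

-0.271

n = 7, ΣX = 239, ΣY = 280, ΣX² = 8653, ΣY² = 11372, ΣXY = 9481
nΣXY − ΣXΣY = 66367 − 66920 = -553
nΣX² − (ΣX)² = 60571 − 57121 = 3450; nΣY² − (ΣY)² = 79604 − 78400 = 1204
r = -553 / √(3450 × 1204) = -553 / 2038.0873 ≈ -0.271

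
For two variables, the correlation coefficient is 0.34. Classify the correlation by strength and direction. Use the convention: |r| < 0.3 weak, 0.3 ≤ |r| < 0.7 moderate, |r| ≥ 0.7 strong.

moderate positive

r = 0.34 > 0 so the relationship is positive.
|r| = 0.34, which falls in the moderate range.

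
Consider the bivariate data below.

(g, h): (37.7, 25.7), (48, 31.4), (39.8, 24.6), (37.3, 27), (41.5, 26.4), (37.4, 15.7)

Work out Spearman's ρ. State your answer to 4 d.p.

0.3714

Rank g: 3, 6, 4, 1, 5, 2
Rank h: 3, 6, 2, 5, 4, 1
d = rank(g) − rank(h): 0, 0, 2, -4, 1, 1; Σd² = 22
ρ = 1 − 6Σd² / [n(n²−1)] = 1 − 6×22 / (6×35) = 1 − 132/210 ≈ 0.3714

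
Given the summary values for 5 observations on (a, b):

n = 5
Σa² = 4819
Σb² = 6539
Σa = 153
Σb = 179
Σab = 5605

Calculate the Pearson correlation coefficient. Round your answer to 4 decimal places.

r = (nΣab − ΣaΣb) / √[(nΣa² − (Σa)²)(nΣb² − (Σb)²)]
Numerator: 5×5605 − 153×179 = 638
Denominator: √[(24095 − 23409)(32695 − 32041)] = √[686 × 654] = 669.8089
r = 638 / 669.8089 ≈ 0.9525

0.9525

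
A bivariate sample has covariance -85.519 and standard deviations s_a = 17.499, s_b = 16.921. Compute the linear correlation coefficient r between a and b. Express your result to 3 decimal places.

-0.289

r = Cov(a,b) / (s_a · s_b) = -85.519 / (17.499 × 16.921)
  = -85.519 / 296.1006 ≈ -0.289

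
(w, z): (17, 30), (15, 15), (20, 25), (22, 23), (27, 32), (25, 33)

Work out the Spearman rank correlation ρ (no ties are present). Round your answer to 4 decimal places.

0.7143

Rank w: 2, 1, 3, 4, 6, 5
Rank z: 4, 1, 3, 2, 5, 6
d = rank(w) − rank(z): -2, 0, 0, 2, 1, -1; Σd² = 10
ρ = 1 − 6Σd² / [n(n²−1)] = 1 − 6×10 / (6×35) = 1 − 60/210 ≈ 0.7143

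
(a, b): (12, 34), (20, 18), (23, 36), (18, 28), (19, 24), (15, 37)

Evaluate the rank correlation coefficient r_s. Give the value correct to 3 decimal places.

-0.314

Rank a: 1, 5, 6, 3, 4, 2
Rank b: 4, 1, 5, 3, 2, 6
d = rank(a) − rank(b): -3, 4, 1, 0, 2, -4; Σd² = 46
ρ = 1 − 6Σd² / [n(n²−1)] = 1 − 6×46 / (6×35) = 1 − 276/210 ≈ -0.314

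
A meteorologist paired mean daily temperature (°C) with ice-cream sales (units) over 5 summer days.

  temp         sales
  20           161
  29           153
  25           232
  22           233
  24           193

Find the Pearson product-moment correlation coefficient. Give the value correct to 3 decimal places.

-0.220

n = 5, Σx = 120, Σy = 972, Σx² = 2926, Σy² = 194692, Σxy = 23215
nΣxy − ΣxΣy = 116075 − 116640 = -565
nΣx² − (Σx)² = 14630 − 14400 = 230; nΣy² − (Σy)² = 973460 − 944784 = 28676
r = -565 / √(230 × 28676) = -565 / 2568.1667 ≈ -0.220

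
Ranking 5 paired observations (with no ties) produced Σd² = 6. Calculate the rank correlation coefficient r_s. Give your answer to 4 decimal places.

0.7000

ρ = 1 − 6Σd² / [n(n²−1)] = 1 − 6×6 / (5×24)
  = 1 − 36/120 = 1 − 0.30000 ≈ 0.7000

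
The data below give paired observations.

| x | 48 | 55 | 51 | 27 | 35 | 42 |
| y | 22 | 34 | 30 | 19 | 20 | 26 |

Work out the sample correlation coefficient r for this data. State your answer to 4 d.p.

0.8562

n = 6, Σx = 258, Σy = 151, Σx² = 11648, Σy² = 3977, Σxy = 6761
nΣxy − ΣxΣy = 40566 − 38958 = 1608
nΣx² − (Σx)² = 69888 − 66564 = 3324; nΣy² − (Σy)² = 23862 − 22801 = 1061
r = 1608 / √(3324 × 1061) = 1608 / 1877.9681 ≈ 0.8562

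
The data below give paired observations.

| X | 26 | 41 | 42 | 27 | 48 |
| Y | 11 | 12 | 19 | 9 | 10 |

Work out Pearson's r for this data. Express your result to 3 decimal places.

0.350

n = 5, ΣX = 184, ΣY = 61, ΣX² = 7154, ΣY² = 807, ΣXY = 2299
nΣXY − ΣXΣY = 11495 − 11224 = 271
nΣX² − (ΣX)² = 35770 − 33856 = 1914; nΣY² − (ΣY)² = 4035 − 3721 = 314
r = 271 / √(1914 × 314) = 271 / 775.2393 ≈ 0.350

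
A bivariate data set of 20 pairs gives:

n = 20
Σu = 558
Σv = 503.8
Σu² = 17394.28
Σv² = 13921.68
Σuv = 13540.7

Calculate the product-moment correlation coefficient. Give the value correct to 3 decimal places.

-0.344

r = (nΣuv − ΣuΣv) / √[(nΣu² − (Σu)²)(nΣv² − (Σv)²)]
Numerator: 20×13540.7 − 558×503.8 = -10306.4
Denominator: √[(347885.6 − 311364)(278433.6 − 253814.44)] = √[36521.6 × 24619.16] = 29985.5151
r = -10306.4 / 29985.5151 ≈ -0.344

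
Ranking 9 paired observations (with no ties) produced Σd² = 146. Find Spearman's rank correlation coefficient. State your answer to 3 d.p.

ρ = 1 − 6Σd² / [n(n²−1)] = 1 − 6×146 / (9×80)
  = 1 − 876/720 = 1 − 1.2167 ≈ -0.217

-0.217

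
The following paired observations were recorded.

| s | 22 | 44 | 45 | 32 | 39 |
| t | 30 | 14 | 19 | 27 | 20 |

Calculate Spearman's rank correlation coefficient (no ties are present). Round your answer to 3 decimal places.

Rank s: 1, 4, 5, 2, 3
Rank t: 5, 1, 2, 4, 3
d = rank(s) − rank(t): -4, 3, 3, -2, 0; Σd² = 38
ρ = 1 − 6Σd² / [n(n²−1)] = 1 − 6×38 / (5×24) = 1 − 228/120 ≈ -0.900

-0.900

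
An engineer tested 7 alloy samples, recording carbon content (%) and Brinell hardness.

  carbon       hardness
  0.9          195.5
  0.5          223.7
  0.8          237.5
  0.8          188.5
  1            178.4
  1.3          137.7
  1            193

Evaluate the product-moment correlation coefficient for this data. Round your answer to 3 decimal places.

-0.842

n = 7, Σx = 6.3, Σy = 1354.3, Σx² = 6.03, Σy² = 268237.29, Σxy = 1179.01
nΣxy − ΣxΣy = 8253.07 − 8532.09 = -279.02
nΣx² − (Σx)² = 42.21 − 39.69 = 2.52; nΣy² − (Σy)² = 1877661.03 − 1834128.49 = 43532.54
r = -279.02 / √(2.52 × 43532.54) = -279.02 / 331.2129 ≈ -0.842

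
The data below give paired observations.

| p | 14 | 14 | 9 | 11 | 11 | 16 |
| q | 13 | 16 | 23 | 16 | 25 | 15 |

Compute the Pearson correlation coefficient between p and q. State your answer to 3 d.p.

-0.738

n = 6, Σp = 75, Σq = 108, Σp² = 971, Σq² = 2060, Σpq = 1304
nΣpq − ΣpΣq = 7824 − 8100 = -276
nΣp² − (Σp)² = 5826 − 5625 = 201; nΣq² − (Σq)² = 12360 − 11664 = 696
r = -276 / √(201 × 696) = -276 / 374.0267 ≈ -0.738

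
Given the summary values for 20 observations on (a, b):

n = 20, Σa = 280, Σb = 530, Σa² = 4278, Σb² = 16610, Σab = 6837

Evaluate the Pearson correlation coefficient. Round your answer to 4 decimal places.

r = (nΣab − ΣaΣb) / √[(nΣa² − (Σa)²)(nΣb² − (Σb)²)]
Numerator: 20×6837 − 280×530 = -11660
Denominator: √[(85560 − 78400)(332200 − 280900)] = √[7160 × 51300] = 19165.2811
r = -11660 / 19165.2811 ≈ -0.6084

-0.6084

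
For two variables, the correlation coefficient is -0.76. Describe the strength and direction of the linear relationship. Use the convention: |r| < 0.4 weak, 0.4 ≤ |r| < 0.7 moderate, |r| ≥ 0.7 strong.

r = -0.76 < 0 so the relationship is negative.
|r| = 0.76, which falls in the strong range.

strong negative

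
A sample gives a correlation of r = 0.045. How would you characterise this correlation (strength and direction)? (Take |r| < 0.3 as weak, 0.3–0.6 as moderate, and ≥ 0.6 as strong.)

r = 0.045 > 0 so the relationship is positive.
|r| = 0.045, which falls in the weak range.

weak positive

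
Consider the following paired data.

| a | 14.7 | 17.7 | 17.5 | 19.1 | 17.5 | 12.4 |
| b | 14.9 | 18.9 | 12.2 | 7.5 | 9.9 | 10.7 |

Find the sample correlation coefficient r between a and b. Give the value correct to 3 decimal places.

n = 6, Σa = 98.9, Σb = 74.1, Σa² = 1660.45, Σb² = 996.81, Σab = 1216.24
nΣab − ΣaΣb = 7297.44 − 7328.49 = -31.05
nΣa² − (Σa)² = 9962.7 − 9781.21 = 181.49; nΣb² − (Σb)² = 5980.86 − 5490.81 = 490.05
r = -31.05 / √(181.49 × 490.05) = -31.05 / 298.2267 ≈ -0.104

-0.104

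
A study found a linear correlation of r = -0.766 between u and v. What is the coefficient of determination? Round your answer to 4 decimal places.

0.5868

r² = (-0.766)² = 0.5868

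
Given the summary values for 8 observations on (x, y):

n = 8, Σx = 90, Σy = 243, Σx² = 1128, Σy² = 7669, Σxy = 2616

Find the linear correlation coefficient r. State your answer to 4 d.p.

-0.6458

r = (nΣxy − ΣxΣy) / √[(nΣx² − (Σx)²)(nΣy² − (Σy)²)]
Numerator: 8×2616 − 90×243 = -942
Denominator: √[(9024 − 8100)(61352 − 59049)] = √[924 × 2303] = 1458.7570
r = -942 / 1458.7570 ≈ -0.6458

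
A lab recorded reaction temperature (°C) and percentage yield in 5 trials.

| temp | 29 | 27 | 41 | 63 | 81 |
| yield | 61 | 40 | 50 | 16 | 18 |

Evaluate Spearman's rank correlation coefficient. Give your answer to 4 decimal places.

-0.6000

Rank temp: 2, 1, 3, 4, 5
Rank yield: 5, 3, 4, 1, 2
d = rank(temp) − rank(yield): -3, -2, -1, 3, 3; Σd² = 32
ρ = 1 − 6Σd² / [n(n²−1)] = 1 − 6×32 / (5×24) = 1 − 192/120 ≈ -0.6000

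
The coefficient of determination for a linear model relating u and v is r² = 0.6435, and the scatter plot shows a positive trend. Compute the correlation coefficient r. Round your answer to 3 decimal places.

0.802

|r| = √0.6435 = 0.802
The association is positive, so r = 0.802.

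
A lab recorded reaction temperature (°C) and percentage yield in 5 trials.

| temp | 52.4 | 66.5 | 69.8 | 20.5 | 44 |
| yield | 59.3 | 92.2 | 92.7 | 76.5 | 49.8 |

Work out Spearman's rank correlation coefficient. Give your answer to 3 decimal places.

Rank temp: 3, 4, 5, 1, 2
Rank yield: 2, 4, 5, 3, 1
d = rank(temp) − rank(yield): 1, 0, 0, -2, 1; Σd² = 6
ρ = 1 − 6Σd² / [n(n²−1)] = 1 − 6×6 / (5×24) = 1 − 36/120 ≈ 0.700

0.700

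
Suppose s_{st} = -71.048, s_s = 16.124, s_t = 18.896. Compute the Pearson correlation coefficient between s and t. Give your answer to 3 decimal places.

-0.233

r = Cov(s,t) / (s_s · s_t) = -71.048 / (16.124 × 18.896)
  = -71.048 / 304.6791 ≈ -0.233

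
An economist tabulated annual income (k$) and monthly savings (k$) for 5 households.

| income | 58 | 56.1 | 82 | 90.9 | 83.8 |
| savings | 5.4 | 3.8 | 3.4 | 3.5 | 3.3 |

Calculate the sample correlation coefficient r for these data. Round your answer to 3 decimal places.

n = 5, Σx = 370.8, Σy = 19.4, Σx² = 28520.46, Σy² = 78.3, Σxy = 1399.87
nΣxy − ΣxΣy = 6999.35 − 7193.52 = -194.17
nΣx² − (Σx)² = 142602.3 − 137492.64 = 5109.66; nΣy² − (Σy)² = 391.5 − 376.36 = 15.14
r = -194.17 / √(5109.66 × 15.14) = -194.17 / 278.1371 ≈ -0.698

-0.698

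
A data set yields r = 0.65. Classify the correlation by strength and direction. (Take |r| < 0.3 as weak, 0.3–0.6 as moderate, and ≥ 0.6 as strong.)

strong positive

r = 0.65 > 0 so the relationship is positive.
|r| = 0.65, which falls in the strong range.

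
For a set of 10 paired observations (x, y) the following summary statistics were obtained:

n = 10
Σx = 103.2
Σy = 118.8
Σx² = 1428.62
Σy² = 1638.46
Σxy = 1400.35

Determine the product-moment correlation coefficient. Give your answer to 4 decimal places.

0.6067

r = (nΣxy − ΣxΣy) / √[(nΣx² − (Σx)²)(nΣy² − (Σy)²)]
Numerator: 10×1400.35 − 103.2×118.8 = 1743.34
Denominator: √[(14286.2 − 10650.24)(16384.6 − 14113.44)] = √[3635.96 × 2271.16] = 2873.6470
r = 1743.34 / 2873.6470 ≈ 0.6067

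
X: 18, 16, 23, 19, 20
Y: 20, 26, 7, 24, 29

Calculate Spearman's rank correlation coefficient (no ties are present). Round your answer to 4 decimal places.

Rank X: 2, 1, 5, 3, 4
Rank Y: 2, 4, 1, 3, 5
d = rank(X) − rank(Y): 0, -3, 4, 0, -1; Σd² = 26
ρ = 1 − 6Σd² / [n(n²−1)] = 1 − 6×26 / (5×24) = 1 − 156/120 ≈ -0.3000

-0.3000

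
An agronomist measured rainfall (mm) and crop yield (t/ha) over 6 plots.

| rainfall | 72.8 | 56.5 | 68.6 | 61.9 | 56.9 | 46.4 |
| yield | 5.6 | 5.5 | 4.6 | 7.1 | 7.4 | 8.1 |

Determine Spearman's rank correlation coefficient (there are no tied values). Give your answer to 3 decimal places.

-0.543

Rank rainfall: 6, 2, 5, 4, 3, 1
Rank yield: 3, 2, 1, 4, 5, 6
d = rank(rainfall) − rank(yield): 3, 0, 4, 0, -2, -5; Σd² = 54
ρ = 1 − 6Σd² / [n(n²−1)] = 1 − 6×54 / (6×35) = 1 − 324/210 ≈ -0.543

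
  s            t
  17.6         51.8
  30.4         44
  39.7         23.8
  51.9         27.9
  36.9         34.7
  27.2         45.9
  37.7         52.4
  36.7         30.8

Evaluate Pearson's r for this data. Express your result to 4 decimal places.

n = 8, Σs = 278.1, Σt = 311.3, Σs² = 10373.25, Σt² = 12969.39, Σst = 10276.9
nΣst − ΣsΣt = 82215.2 − 86572.53 = -4357.33
nΣs² − (Σs)² = 82986 − 77339.61 = 5646.39; nΣt² − (Σt)² = 103755.12 − 96907.69 = 6847.43
r = -4357.33 / √(5646.39 × 6847.43) = -4357.33 / 6217.9788 ≈ -0.7008

-0.7008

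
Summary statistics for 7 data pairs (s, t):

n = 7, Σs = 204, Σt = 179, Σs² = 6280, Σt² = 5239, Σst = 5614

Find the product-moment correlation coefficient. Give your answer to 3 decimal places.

0.844

r = (nΣst − ΣsΣt) / √[(nΣs² − (Σs)²)(nΣt² − (Σt)²)]
Numerator: 7×5614 − 204×179 = 2782
Denominator: √[(43960 − 41616)(36673 − 32041)] = √[2344 × 4632] = 3295.0581
r = 2782 / 3295.0581 ≈ 0.844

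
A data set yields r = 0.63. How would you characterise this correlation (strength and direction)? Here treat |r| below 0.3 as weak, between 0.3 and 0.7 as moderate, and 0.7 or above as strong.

r = 0.63 > 0 so the relationship is positive.
|r| = 0.63, which falls in the moderate range.

moderate positive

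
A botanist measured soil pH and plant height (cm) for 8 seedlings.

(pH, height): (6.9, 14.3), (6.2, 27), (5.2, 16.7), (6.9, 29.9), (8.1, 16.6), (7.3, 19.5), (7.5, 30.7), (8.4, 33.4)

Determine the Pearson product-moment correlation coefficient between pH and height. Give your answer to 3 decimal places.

0.339

n = 8, Σx = 56.5, Σy = 188.1, Σx² = 406.41, Σy² = 4820.25, Σxy = 1346.84
nΣxy − ΣxΣy = 10774.72 − 10627.65 = 147.07
nΣx² − (Σx)² = 3251.28 − 3192.25 = 59.03; nΣy² − (Σy)² = 38562 − 35381.61 = 3180.39
r = 147.07 / √(59.03 × 3180.39) = 147.07 / 433.2879 ≈ 0.339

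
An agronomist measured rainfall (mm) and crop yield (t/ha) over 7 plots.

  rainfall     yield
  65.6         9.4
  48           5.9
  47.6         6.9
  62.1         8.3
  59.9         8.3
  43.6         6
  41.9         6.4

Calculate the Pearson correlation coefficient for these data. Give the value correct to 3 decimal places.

0.945

n = 7, Σx = 368.7, Σy = 51.2, Σx² = 19974.11, Σy² = 385.52, Σxy = 2770.64
nΣxy − ΣxΣy = 19394.48 − 18877.44 = 517.04
nΣx² − (Σx)² = 139818.77 − 135939.69 = 3879.08; nΣy² − (Σy)² = 2698.64 − 2621.44 = 77.2
r = 517.04 / √(3879.08 × 77.2) = 517.04 / 547.2339 ≈ 0.945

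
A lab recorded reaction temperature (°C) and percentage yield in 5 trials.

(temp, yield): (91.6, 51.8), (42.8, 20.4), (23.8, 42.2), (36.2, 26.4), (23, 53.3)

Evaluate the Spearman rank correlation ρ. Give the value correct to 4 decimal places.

Rank temp: 5, 4, 2, 3, 1
Rank yield: 4, 1, 3, 2, 5
d = rank(temp) − rank(yield): 1, 3, -1, 1, -4; Σd² = 28
ρ = 1 − 6Σd² / [n(n²−1)] = 1 − 6×28 / (5×24) = 1 − 168/120 ≈ -0.4000

-0.4000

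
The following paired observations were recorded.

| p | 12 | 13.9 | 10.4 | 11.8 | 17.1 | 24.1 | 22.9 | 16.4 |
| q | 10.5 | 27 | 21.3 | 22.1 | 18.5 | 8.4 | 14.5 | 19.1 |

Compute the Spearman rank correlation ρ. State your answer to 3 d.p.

Rank p: 3, 4, 1, 2, 6, 8, 7, 5
Rank q: 2, 8, 6, 7, 4, 1, 3, 5
d = rank(p) − rank(q): 1, -4, -5, -5, 2, 7, 4, 0; Σd² = 136
ρ = 1 − 6Σd² / [n(n²−1)] = 1 − 6×136 / (8×63) = 1 − 816/504 ≈ -0.619

-0.619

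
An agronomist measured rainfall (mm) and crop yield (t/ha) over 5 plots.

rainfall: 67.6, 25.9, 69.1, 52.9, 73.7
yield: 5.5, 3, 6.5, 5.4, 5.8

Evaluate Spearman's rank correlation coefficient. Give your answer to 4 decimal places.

0.9000

Rank rainfall: 3, 1, 4, 2, 5
Rank yield: 3, 1, 5, 2, 4
d = rank(rainfall) − rank(yield): 0, 0, -1, 0, 1; Σd² = 2
ρ = 1 − 6Σd² / [n(n²−1)] = 1 − 6×2 / (5×24) = 1 − 12/120 ≈ 0.9000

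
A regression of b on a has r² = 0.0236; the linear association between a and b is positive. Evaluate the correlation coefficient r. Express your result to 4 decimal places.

0.1536

|r| = √0.0236 = 0.1536
The association is positive, so r = 0.1536.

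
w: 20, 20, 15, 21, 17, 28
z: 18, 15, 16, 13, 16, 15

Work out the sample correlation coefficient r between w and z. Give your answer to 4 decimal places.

-0.2875

n = 6, Σw = 121, Σz = 93, Σw² = 2539, Σz² = 1455, Σwz = 1865
nΣwz − ΣwΣz = 11190 − 11253 = -63
nΣw² − (Σw)² = 15234 − 14641 = 593; nΣz² − (Σz)² = 8730 − 8649 = 81
r = -63 / √(593 × 81) = -63 / 219.1643 ≈ -0.2875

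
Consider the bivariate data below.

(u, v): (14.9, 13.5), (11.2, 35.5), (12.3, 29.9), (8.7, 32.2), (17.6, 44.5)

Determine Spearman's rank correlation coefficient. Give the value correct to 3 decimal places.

Rank u: 4, 2, 3, 1, 5
Rank v: 1, 4, 2, 3, 5
d = rank(u) − rank(v): 3, -2, 1, -2, 0; Σd² = 18
ρ = 1 − 6Σd² / [n(n²−1)] = 1 − 6×18 / (5×24) = 1 − 108/120 ≈ 0.100

0.100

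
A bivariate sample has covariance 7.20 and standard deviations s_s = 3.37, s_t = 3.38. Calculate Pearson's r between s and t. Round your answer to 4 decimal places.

r = Cov(s,t) / (s_s · s_t) = 7.20 / (3.37 × 3.38)
  = 7.20 / 11.3906 ≈ 0.6321

0.6321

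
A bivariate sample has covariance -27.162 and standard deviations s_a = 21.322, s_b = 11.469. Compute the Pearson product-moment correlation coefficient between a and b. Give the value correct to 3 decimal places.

r = Cov(a,b) / (s_a · s_b) = -27.162 / (21.322 × 11.469)
  = -27.162 / 244.5420 ≈ -0.111

-0.111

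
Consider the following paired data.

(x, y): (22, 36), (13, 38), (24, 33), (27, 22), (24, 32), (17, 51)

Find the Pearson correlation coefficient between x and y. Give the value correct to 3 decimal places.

n = 6, Σx = 127, Σy = 212, Σx² = 2823, Σy² = 7938, Σxy = 4307
nΣxy − ΣxΣy = 25842 − 26924 = -1082
nΣx² − (Σx)² = 16938 − 16129 = 809; nΣy² − (Σy)² = 47628 − 44944 = 2684
r = -1082 / √(809 × 2684) = -1082 / 1473.5522 ≈ -0.734

-0.734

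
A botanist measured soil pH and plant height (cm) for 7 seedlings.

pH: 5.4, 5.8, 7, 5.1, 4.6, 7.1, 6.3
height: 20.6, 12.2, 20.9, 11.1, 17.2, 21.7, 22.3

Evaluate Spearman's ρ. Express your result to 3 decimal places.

0.714

Rank pH: 3, 4, 6, 2, 1, 7, 5
Rank height: 4, 2, 5, 1, 3, 6, 7
d = rank(pH) − rank(height): -1, 2, 1, 1, -2, 1, -2; Σd² = 16
ρ = 1 − 6Σd² / [n(n²−1)] = 1 − 6×16 / (7×48) = 1 − 96/336 ≈ 0.714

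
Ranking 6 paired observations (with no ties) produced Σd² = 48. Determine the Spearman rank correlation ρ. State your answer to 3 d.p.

ρ = 1 − 6Σd² / [n(n²−1)] = 1 − 6×48 / (6×35)
  = 1 − 288/210 = 1 − 1.3714 ≈ -0.371

-0.371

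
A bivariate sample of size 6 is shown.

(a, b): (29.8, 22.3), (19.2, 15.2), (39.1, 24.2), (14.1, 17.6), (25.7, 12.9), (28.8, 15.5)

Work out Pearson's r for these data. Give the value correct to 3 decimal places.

n = 6, Σa = 156.7, Σb = 107.7, Σa² = 4474.23, Σb² = 2030.39, Σab = 2928.69
nΣab − ΣaΣb = 17572.14 − 16876.59 = 695.55
nΣa² − (Σa)² = 26845.38 − 24554.89 = 2290.49; nΣb² − (Σb)² = 12182.34 − 11599.29 = 583.05
r = 695.55 / √(2290.49 × 583.05) = 695.55 / 1155.6255 ≈ 0.602

0.602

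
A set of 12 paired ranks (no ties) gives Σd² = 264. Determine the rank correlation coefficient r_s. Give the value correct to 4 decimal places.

0.0769

ρ = 1 − 6Σd² / [n(n²−1)] = 1 − 6×264 / (12×143)
  = 1 − 1584/1716 = 1 − 0.92308 ≈ 0.0769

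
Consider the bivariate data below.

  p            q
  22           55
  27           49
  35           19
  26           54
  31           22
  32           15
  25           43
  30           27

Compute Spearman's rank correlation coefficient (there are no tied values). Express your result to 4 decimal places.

-0.9048

Rank p: 1, 4, 8, 3, 6, 7, 2, 5
Rank q: 8, 6, 2, 7, 3, 1, 5, 4
d = rank(p) − rank(q): -7, -2, 6, -4, 3, 6, -3, 1; Σd² = 160
ρ = 1 − 6Σd² / [n(n²−1)] = 1 − 6×160 / (8×63) = 1 − 960/504 ≈ -0.9048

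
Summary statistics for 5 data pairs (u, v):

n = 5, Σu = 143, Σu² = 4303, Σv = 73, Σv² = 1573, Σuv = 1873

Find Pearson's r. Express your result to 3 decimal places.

-0.653

r = (nΣuv − ΣuΣv) / √[(nΣu² − (Σu)²)(nΣv² − (Σv)²)]
Numerator: 5×1873 − 143×73 = -1074
Denominator: √[(21515 − 20449)(7865 − 5329)] = √[1066 × 2536] = 1644.1946
r = -1074 / 1644.1946 ≈ -0.653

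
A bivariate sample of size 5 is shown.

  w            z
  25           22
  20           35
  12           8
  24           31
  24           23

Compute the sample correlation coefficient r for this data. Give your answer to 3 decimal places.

n = 5, Σw = 105, Σz = 119, Σw² = 2321, Σz² = 3263, Σwz = 2642
nΣwz − ΣwΣz = 13210 − 12495 = 715
nΣw² − (Σw)² = 11605 − 11025 = 580; nΣz² − (Σz)² = 16315 − 14161 = 2154
r = 715 / √(580 × 2154) = 715 / 1117.7298 ≈ 0.640

0.640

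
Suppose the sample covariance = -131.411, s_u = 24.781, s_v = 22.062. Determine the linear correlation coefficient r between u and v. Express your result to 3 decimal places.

r = Cov(u,v) / (s_u · s_v) = -131.411 / (24.781 × 22.062)
  = -131.411 / 546.7184 ≈ -0.240

-0.240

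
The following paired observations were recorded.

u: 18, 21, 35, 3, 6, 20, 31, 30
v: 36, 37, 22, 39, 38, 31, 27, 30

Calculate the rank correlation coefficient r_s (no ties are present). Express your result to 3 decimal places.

-0.929

Rank u: 3, 5, 8, 1, 2, 4, 7, 6
Rank v: 5, 6, 1, 8, 7, 4, 2, 3
d = rank(u) − rank(v): -2, -1, 7, -7, -5, 0, 5, 3; Σd² = 162
ρ = 1 − 6Σd² / [n(n²−1)] = 1 − 6×162 / (8×63) = 1 − 972/504 ≈ -0.929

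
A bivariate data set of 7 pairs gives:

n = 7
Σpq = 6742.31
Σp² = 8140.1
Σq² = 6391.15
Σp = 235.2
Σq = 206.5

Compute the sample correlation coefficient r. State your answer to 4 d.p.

r = (nΣpq − ΣpΣq) / √[(nΣp² − (Σp)²)(nΣq² − (Σq)²)]
Numerator: 7×6742.31 − 235.2×206.5 = -1372.63
Denominator: √[(56980.7 − 55319.04)(44738.05 − 42642.25)] = √[1661.66 × 2095.8] = 1866.1476
r = -1372.63 / 1866.1476 ≈ -0.7355

-0.7355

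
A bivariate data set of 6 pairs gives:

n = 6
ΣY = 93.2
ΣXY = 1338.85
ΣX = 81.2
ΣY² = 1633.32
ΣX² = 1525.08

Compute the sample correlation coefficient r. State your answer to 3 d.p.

r = (nΣXY − ΣXΣY) / √[(nΣX² − (ΣX)²)(nΣY² − (ΣY)²)]
Numerator: 6×1338.85 − 81.2×93.2 = 465.26
Denominator: √[(9150.48 − 6593.44)(9799.92 − 8686.24)] = √[2557.04 × 1113.68] = 1687.5202
r = 465.26 / 1687.5202 ≈ 0.276

0.276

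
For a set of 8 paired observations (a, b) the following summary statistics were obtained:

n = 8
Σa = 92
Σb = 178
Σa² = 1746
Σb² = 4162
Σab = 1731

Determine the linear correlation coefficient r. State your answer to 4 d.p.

r = (nΣab − ΣaΣb) / √[(nΣa² − (Σa)²)(nΣb² − (Σb)²)]
Numerator: 8×1731 − 92×178 = -2528
Denominator: √[(13968 − 8464)(33296 − 31684)] = √[5504 × 1612] = 2978.6655
r = -2528 / 2978.6655 ≈ -0.8487

-0.8487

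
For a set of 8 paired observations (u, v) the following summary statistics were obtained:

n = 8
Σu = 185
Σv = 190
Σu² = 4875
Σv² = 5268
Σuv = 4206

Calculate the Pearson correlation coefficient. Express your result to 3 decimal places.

r = (nΣuv − ΣuΣv) / √[(nΣu² − (Σu)²)(nΣv² − (Σv)²)]
Numerator: 8×4206 − 185×190 = -1502
Denominator: √[(39000 − 34225)(42144 − 36100)] = √[4775 × 6044] = 5372.1597
r = -1502 / 5372.1597 ≈ -0.280

-0.280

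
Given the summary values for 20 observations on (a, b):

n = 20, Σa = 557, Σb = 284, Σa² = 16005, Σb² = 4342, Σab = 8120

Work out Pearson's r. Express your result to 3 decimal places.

r = (nΣab − ΣaΣb) / √[(nΣa² − (Σa)²)(nΣb² − (Σb)²)]
Numerator: 20×8120 − 557×284 = 4212
Denominator: √[(320100 − 310249)(86840 − 80656)] = √[9851 × 6184] = 7805.0358
r = 4212 / 7805.0358 ≈ 0.540

0.540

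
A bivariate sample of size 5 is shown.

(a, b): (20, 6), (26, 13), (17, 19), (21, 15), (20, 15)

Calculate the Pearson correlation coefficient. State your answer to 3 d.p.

-0.295

n = 5, Σa = 104, Σb = 68, Σa² = 2206, Σb² = 1016, Σab = 1396
nΣab − ΣaΣb = 6980 − 7072 = -92
nΣa² − (Σa)² = 11030 − 10816 = 214; nΣb² − (Σb)² = 5080 − 4624 = 456
r = -92 / √(214 × 456) = -92 / 312.3844 ≈ -0.295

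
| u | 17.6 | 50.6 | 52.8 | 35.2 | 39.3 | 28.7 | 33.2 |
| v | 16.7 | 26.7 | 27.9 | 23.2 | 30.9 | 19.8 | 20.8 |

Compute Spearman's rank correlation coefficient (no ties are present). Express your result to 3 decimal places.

Rank u: 1, 6, 7, 4, 5, 2, 3
Rank v: 1, 5, 6, 4, 7, 2, 3
d = rank(u) − rank(v): 0, 1, 1, 0, -2, 0, 0; Σd² = 6
ρ = 1 − 6Σd² / [n(n²−1)] = 1 − 6×6 / (7×48) = 1 − 36/336 ≈ 0.893

0.893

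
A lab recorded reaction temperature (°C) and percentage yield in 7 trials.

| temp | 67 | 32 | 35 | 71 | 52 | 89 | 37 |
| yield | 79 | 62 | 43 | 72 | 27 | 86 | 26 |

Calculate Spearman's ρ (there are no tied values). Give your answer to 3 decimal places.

0.643

Rank temp: 5, 1, 2, 6, 4, 7, 3
Rank yield: 6, 4, 3, 5, 2, 7, 1
d = rank(temp) − rank(yield): -1, -3, -1, 1, 2, 0, 2; Σd² = 20
ρ = 1 − 6Σd² / [n(n²−1)] = 1 − 6×20 / (7×48) = 1 − 120/336 ≈ 0.643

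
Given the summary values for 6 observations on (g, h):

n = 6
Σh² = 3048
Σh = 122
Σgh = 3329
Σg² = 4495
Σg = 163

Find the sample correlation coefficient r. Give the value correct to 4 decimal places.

0.0753

r = (nΣgh − ΣgΣh) / √[(nΣg² − (Σg)²)(nΣh² − (Σh)²)]
Numerator: 6×3329 − 163×122 = 88
Denominator: √[(26970 − 26569)(18288 − 14884)] = √[401 × 3404] = 1168.3339
r = 88 / 1168.3339 ≈ 0.0753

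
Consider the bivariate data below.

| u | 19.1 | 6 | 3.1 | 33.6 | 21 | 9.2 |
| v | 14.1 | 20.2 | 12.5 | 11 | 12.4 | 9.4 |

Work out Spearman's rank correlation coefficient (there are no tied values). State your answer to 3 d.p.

Rank u: 4, 2, 1, 6, 5, 3
Rank v: 5, 6, 4, 2, 3, 1
d = rank(u) − rank(v): -1, -4, -3, 4, 2, 2; Σd² = 50
ρ = 1 − 6Σd² / [n(n²−1)] = 1 − 6×50 / (6×35) = 1 − 300/210 ≈ -0.429

-0.429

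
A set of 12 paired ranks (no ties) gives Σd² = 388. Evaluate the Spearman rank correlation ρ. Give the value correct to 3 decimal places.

-0.357

ρ = 1 − 6Σd² / [n(n²−1)] = 1 − 6×388 / (12×143)
  = 1 − 2328/1716 = 1 − 1.3566 ≈ -0.357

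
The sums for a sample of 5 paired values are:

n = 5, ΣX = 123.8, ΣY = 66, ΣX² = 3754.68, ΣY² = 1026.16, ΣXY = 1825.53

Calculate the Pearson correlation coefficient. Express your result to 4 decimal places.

0.5855

r = (nΣXY − ΣXΣY) / √[(nΣX² − (ΣX)²)(nΣY² − (ΣY)²)]
Numerator: 5×1825.53 − 123.8×66 = 956.85
Denominator: √[(18773.4 − 15326.44)(5130.8 − 4356)] = √[3446.96 × 774.8] = 1634.2291
r = 956.85 / 1634.2291 ≈ 0.5855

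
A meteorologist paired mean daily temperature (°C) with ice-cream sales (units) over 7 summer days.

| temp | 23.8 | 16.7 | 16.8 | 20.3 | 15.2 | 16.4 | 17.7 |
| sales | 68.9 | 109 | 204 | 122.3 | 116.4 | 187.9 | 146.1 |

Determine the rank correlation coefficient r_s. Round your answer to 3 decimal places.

-0.250

Rank temp: 7, 3, 4, 6, 1, 2, 5
Rank sales: 1, 2, 7, 4, 3, 6, 5
d = rank(temp) − rank(sales): 6, 1, -3, 2, -2, -4, 0; Σd² = 70
ρ = 1 − 6Σd² / [n(n²−1)] = 1 − 6×70 / (7×48) = 1 − 420/336 ≈ -0.250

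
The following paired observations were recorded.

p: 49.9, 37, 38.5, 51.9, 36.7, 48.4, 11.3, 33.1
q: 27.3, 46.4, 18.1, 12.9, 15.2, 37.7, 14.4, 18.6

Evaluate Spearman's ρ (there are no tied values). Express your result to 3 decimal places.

Rank p: 7, 4, 5, 8, 3, 6, 1, 2
Rank q: 6, 8, 4, 1, 3, 7, 2, 5
d = rank(p) − rank(q): 1, -4, 1, 7, 0, -1, -1, -3; Σd² = 78
ρ = 1 − 6Σd² / [n(n²−1)] = 1 − 6×78 / (8×63) = 1 − 468/504 ≈ 0.071

0.071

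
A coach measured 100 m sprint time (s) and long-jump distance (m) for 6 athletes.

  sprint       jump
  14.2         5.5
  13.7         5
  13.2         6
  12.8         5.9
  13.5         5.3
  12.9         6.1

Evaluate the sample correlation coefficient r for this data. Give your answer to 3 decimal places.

n = 6, Σx = 80.3, Σy = 33.8, Σx² = 1076.07, Σy² = 191.36, Σxy = 451.56
nΣxy − ΣxΣy = 2709.36 − 2714.14 = -4.78
nΣx² − (Σx)² = 6456.42 − 6448.09 = 8.33; nΣy² − (Σy)² = 1148.16 − 1142.44 = 5.72
r = -4.78 / √(8.33 × 5.72) = -4.78 / 6.9027 ≈ -0.692

-0.692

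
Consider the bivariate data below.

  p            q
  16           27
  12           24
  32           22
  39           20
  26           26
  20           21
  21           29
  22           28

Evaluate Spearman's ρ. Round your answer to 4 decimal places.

Rank p: 2, 1, 7, 8, 6, 3, 4, 5
Rank q: 6, 4, 3, 1, 5, 2, 8, 7
d = rank(p) − rank(q): -4, -3, 4, 7, 1, 1, -4, -2; Σd² = 112
ρ = 1 − 6Σd² / [n(n²−1)] = 1 − 6×112 / (8×63) = 1 − 672/504 ≈ -0.3333

-0.3333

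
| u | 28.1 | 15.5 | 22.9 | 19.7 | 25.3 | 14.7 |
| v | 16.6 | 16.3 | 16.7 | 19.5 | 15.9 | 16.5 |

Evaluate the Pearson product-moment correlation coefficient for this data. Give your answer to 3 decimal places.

-0.126

n = 6, Σu = 126.2, Σv = 101.5, Σu² = 2798.54, Σv² = 1725.45, Σuv = 2130.51
nΣuv − ΣuΣv = 12783.06 − 12809.3 = -26.24
nΣu² − (Σu)² = 16791.24 − 15926.44 = 864.8; nΣv² − (Σv)² = 10352.7 − 10302.25 = 50.45
r = -26.24 / √(864.8 × 50.45) = -26.24 / 208.8759 ≈ -0.126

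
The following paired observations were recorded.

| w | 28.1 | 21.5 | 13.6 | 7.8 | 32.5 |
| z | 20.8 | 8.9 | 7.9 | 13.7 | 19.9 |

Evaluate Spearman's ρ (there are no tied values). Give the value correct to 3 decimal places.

0.600

Rank w: 4, 3, 2, 1, 5
Rank z: 5, 2, 1, 3, 4
d = rank(w) − rank(z): -1, 1, 1, -2, 1; Σd² = 8
ρ = 1 − 6Σd² / [n(n²−1)] = 1 − 6×8 / (5×24) = 1 − 48/120 ≈ 0.600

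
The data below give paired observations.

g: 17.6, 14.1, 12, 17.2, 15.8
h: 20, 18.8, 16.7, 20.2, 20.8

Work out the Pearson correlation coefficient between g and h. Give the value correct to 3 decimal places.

n = 5, Σg = 76.7, Σh = 96.5, Σg² = 1198.05, Σh² = 1873.01, Σgh = 1493.56
nΣgh − ΣgΣh = 7467.8 − 7401.55 = 66.25
nΣg² − (Σg)² = 5990.25 − 5882.89 = 107.36; nΣh² − (Σh)² = 9365.05 − 9312.25 = 52.8
r = 66.25 / √(107.36 × 52.8) = 66.25 / 75.2902 ≈ 0.880

0.880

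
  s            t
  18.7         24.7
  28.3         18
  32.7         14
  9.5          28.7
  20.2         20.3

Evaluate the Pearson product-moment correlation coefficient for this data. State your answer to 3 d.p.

n = 5, Σs = 109.4, Σt = 105.7, Σs² = 2718.16, Σt² = 2365.87, Σst = 2111.8
nΣst − ΣsΣt = 10559 − 11563.58 = -1004.58
nΣs² − (Σs)² = 13590.8 − 11968.36 = 1622.44; nΣt² − (Σt)² = 11829.35 − 11172.49 = 656.86
r = -1004.58 / √(1622.44 × 656.86) = -1004.58 / 1032.3352 ≈ -0.973

-0.973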